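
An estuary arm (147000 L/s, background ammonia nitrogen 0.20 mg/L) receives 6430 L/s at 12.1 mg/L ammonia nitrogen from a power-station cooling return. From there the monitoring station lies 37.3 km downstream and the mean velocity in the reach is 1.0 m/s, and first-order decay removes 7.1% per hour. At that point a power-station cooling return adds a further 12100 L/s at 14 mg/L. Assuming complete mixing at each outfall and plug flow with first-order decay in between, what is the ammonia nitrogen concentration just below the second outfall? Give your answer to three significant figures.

Flow-weighted average: C = (147000·0.2000 + 6430·12.10) / 153400 = 107200/153400 = 0.6987 mg/L; combined flow 153400 L/s.
Travel time t = 37.3·1000 / 1.0 = 37300 s = 10.36 h.
7.1%/h lost → k = −ln(1 − 0.071) = 0.07365 h⁻¹.
Decay over the reach: 0.6987·exp(−kt) = 0.6987·0.4662 = 0.3258 mg/L.
At the second outfall, C = (153400·0.3258 + 12100·14.00) / (153400 + 12100) = 1.325 mg/L.

1.33 mg/L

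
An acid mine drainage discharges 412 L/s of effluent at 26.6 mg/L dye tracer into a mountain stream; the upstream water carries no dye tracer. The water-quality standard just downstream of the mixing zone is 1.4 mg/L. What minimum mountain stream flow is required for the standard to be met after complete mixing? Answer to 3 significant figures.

Set C_mix = 1.4: (Q·0 + 412.0·26.60) / (Q + 412.0) = 1.4
→ Q = 412.0·(26.60 − 1.4)/(1.4 − 0) = 7416 L/s.

7420 L/s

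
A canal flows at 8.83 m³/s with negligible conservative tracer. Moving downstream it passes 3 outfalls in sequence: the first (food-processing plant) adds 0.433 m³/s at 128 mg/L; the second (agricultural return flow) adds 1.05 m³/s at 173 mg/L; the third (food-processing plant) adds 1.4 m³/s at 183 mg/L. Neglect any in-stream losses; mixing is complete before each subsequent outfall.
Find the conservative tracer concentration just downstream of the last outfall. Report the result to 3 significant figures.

After outfall 1: Q = 8.830 + 0.4330 = 9.263 m³/s; C = (8.830·0 + 0.4330·128.0)/9.263 = 5.983 mg/L.
After outfall 2: Q = 9.263 + 1.050 = 10.31 m³/s; C = (9.263·5.983 + 1.050·173.0)/10.31 = 22.99 mg/L.
After outfall 3: Q = 10.31 + 1.400 = 11.71 m³/s; C = (10.31·22.99 + 1.400·183.0)/11.71 = 42.11 mg/L.

42.1 mg/L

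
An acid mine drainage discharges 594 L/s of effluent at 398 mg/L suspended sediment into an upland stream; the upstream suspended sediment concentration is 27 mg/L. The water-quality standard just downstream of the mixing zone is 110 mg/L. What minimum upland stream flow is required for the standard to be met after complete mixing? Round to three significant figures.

2060 L/s

Set C_mix = 110: (Q·27.00 + 594.0·398.0) / (Q + 594.0) = 110
→ Q = 594.0·(398.0 − 110)/(110 − 27.00) = 2061 L/s.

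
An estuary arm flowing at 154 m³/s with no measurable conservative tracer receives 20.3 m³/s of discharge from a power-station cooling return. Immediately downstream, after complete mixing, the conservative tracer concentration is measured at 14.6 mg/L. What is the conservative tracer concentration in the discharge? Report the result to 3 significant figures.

125 mg/L

Mass balance: 154.0·0 + 20.30·Cₑ = 174.3·14.60
→ Cₑ = (174.3·14.60 − 154.0·0) / 20.30 = 125.4 mg/L.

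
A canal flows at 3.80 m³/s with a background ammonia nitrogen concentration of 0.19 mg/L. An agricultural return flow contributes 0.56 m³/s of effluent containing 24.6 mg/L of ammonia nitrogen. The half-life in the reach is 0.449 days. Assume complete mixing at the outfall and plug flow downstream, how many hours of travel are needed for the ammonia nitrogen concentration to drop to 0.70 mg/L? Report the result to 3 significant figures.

24.2 h

Conservation of mass: C = (3.800·0.1900 + 0.5600·24.60) / 4.360 = 14.50/4.360 = 3.325 mg/L.
Half-life 0.449 d → k = ln 2 / 0.449 = 1.544 d⁻¹.
3.325·exp(−k·t) = 0.70 → t = ln(3.325/0.70)/k = 87210 s = 24.22 h.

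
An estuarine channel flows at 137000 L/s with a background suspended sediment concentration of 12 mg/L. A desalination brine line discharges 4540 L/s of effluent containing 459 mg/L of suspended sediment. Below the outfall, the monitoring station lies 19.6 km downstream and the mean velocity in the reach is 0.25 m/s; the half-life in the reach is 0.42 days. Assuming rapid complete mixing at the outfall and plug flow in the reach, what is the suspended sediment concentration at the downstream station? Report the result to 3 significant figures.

After mixing, C = (137000·12.00 + 4540·459.0) / 141500 = 3728000/141500 = 26.34 mg/L.
Travel time t = 19.6·1000 / 0.25 = 78400 s = 21.78 h.
Half-life 0.42 d → k = ln 2 / 0.42 = 1.650 d⁻¹.
After decay, C = 26.34 × e^(−kt) = 26.34 × 0.2237 = 5.891 mg/L.

5.89 mg/L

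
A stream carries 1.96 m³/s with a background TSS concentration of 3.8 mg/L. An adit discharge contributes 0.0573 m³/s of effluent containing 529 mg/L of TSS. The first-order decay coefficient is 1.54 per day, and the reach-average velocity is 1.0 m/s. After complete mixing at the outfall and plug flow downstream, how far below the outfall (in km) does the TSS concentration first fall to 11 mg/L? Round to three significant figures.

29.8 km

After mixing, C = (1.960·3.800 + 0.05730·529.0) / 2.017 = 37.76/2.017 = 18.72 mg/L.
Set 18.72·exp(−k·t) = 11 → t = ln(18.72/11)/k = 29820 s = 8.284 h.
Distance = v·t = 1.0·29820 = 29820 m = 29.82 km.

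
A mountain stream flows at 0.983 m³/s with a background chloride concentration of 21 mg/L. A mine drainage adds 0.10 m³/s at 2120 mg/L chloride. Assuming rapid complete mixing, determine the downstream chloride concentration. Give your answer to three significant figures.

215 mg/L

Mass balance: C = (0.9830·21.00 + 0.1000·2120) / 1.083 = 232.6/1.083 = 214.8 mg/L.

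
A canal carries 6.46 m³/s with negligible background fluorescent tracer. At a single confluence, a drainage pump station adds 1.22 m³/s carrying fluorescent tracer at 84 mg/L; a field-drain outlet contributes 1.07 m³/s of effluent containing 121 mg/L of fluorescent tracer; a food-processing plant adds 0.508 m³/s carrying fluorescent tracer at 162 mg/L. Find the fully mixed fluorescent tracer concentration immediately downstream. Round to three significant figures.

33.9 mg/L

Flow-weighted average: C = (6.460·0 + 1.220·84.00 + 1.070·121.0 + 0.5080·162.0) / 9.258 = 314.2/9.258 = 33.94 mg/L.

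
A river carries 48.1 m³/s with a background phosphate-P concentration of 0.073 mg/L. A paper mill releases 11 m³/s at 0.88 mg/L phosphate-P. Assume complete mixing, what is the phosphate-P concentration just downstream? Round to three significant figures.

0.223 mg/L

Flow-weighted average: C = (48.10·0.07300 + 11.00·0.8800) / 59.10 = 13.19/59.10 = 0.2232 mg/L.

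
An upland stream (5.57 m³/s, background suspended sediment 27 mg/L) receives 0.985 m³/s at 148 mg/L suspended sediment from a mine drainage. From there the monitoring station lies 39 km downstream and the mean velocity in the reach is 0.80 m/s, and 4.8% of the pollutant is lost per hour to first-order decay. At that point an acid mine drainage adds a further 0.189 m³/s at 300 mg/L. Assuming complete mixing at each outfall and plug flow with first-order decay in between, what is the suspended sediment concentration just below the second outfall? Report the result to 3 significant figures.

31.0 mg/L

Flow-weighted average: C = (5.570·27.00 + 0.9850·148.0) / 6.555 = 296.2/6.555 = 45.18 mg/L; combined flow 6.555 m³/s.
Travel time t = 39·1000 / 0.80 = 48750 s = 13.54 h.
4.8%/h lost → k = −ln(1 − 0.048) = 0.04919 h⁻¹.
Applying C = C₀e^(−kt): 45.18 × 0.5137 = 23.21 mg/L.
Second outfall: C = (6.555·23.21 + 0.1890·300.0)/6.744 = 30.97 mg/L.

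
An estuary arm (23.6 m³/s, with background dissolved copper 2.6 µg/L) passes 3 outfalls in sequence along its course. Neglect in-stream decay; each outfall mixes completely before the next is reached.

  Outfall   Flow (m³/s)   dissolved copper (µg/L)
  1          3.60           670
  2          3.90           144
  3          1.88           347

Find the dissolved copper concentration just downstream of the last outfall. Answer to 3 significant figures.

Outfall 1: combined Q = 27.20 m³/s; C = (23.60·2.600 + 3.600·670.0)/27.20 = 90.93 µg/L.
Outfall 2: combined Q = 31.10 m³/s; C = (27.20·90.93 + 3.900·144.0)/31.10 = 97.59 µg/L.
Outfall 3: combined Q = 32.98 m³/s; C = (31.10·97.59 + 1.880·347.0)/32.98 = 111.8 µg/L.

112 µg/L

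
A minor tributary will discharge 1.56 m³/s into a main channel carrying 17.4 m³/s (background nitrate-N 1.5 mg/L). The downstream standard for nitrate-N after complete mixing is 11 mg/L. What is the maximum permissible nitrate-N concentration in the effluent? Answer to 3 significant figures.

At the limit, (Qr·Cr + Qe·Cₑ)/(Qr + Qe) = 11:
Cₑ = (18.96·11 − 17.40·1.500) / 1.560 = 117.0 mg/L.

117 mg/L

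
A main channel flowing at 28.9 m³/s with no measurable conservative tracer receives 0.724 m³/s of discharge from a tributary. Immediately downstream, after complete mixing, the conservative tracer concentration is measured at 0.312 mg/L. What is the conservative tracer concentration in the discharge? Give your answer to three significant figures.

Mass balance: 28.90·0 + 0.7240·Cₑ = 29.62·0.3120
→ Cₑ = (29.62·0.3120 − 28.90·0) / 0.7240 = 12.77 mg/L.

12.8 mg/L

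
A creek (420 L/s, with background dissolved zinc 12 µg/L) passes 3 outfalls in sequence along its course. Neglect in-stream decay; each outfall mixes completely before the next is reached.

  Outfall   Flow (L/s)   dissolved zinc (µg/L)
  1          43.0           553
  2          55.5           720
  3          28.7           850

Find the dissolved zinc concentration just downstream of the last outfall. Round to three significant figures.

170 µg/L

After outfall 1: Q = 420.0 + 43.00 = 463.0 L/s; C = (420.0·12.00 + 43.00·553.0)/463.0 = 62.24 µg/L.
After outfall 2: Q = 463.0 + 55.50 = 518.5 L/s; C = (463.0·62.24 + 55.50·720.0)/518.5 = 132.6 µg/L.
After outfall 3: Q = 518.5 + 28.70 = 547.2 L/s; C = (518.5·132.6 + 28.70·850.0)/547.2 = 170.3 µg/L.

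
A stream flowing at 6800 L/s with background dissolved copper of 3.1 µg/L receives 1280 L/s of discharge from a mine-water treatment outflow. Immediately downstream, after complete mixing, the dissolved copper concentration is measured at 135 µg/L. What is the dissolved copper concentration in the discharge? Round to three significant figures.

Mass balance: 6800·3.100 + 1280·Cₑ = 8080·135.0
→ Cₑ = (8080·135.0 − 6800·3.100) / 1280 = 835.7 µg/L.

836 µg/L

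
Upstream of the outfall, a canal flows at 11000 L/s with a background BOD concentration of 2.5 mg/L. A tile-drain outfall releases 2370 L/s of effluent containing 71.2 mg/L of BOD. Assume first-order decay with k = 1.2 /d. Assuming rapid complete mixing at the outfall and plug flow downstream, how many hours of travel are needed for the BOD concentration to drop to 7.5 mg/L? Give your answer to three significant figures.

13.4 h

After mixing, C = (11000·2.500 + 2370·71.20) / 13370 = 196200/13370 = 14.68 mg/L.
14.68·exp(−k·t) = 7.5 → t = ln(14.68/7.5)/k = 48340 s = 13.43 h.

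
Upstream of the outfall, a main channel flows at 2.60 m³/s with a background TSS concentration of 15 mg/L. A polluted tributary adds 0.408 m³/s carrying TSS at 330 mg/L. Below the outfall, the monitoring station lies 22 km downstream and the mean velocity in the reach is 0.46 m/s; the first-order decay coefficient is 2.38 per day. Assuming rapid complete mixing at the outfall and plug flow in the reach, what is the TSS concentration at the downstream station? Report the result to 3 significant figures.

After mixing, C = (2.600·15.00 + 0.4080·330.0) / 3.008 = 173.6/3.008 = 57.73 mg/L.
Travel time t = 22·1000 / 0.46 = 47830 s = 13.29 h.
Applying C = C₀e^(−kt): 57.73 × 0.2678 = 15.46 mg/L.

15.5 mg/L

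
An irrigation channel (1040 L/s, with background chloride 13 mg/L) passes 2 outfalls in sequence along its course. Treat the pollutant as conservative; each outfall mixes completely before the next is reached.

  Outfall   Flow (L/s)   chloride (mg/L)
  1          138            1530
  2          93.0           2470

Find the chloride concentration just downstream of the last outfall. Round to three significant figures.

Below outfall 1: Q → 1178 L/s, C = (1040·13.00 + 138.0·1530)/1178 = 190.7 mg/L.
Below outfall 2: Q → 1271 L/s, C = (1178·190.7 + 93.00·2470)/1271 = 357.5 mg/L.

357 mg/L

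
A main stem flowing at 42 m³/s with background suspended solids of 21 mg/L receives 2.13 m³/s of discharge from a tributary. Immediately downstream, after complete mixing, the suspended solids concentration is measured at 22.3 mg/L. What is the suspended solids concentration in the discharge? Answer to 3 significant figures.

47.9 mg/L

Mass balance: 42.00·21.00 + 2.130·Cₑ = 44.13·22.30
→ Cₑ = (44.13·22.30 − 42.00·21.00) / 2.130 = 47.93 mg/L.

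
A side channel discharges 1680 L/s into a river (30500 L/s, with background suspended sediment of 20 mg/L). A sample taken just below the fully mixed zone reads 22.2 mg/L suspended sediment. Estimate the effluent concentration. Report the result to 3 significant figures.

62.1 mg/L

Mass balance: 30500·20.00 + 1680·Cₑ = 32180·22.20
→ Cₑ = (32180·22.20 − 30500·20.00) / 1680 = 62.14 mg/L.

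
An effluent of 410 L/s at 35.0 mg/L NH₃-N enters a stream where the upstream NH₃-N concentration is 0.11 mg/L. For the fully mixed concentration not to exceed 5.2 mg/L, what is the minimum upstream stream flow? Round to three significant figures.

2400 L/s

Set C_mix = 5.2: (Q·0.1100 + 410.0·35.00) / (Q + 410.0) = 5.2
→ Q = 410.0·(35.00 − 5.2)/(5.2 − 0.1100) = 2400 L/s.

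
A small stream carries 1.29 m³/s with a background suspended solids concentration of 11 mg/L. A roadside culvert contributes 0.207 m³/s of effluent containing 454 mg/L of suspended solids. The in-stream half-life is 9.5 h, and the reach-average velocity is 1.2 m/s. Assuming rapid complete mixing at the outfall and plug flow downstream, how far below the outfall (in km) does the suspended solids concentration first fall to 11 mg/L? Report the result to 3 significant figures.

111 km

Conservation of mass: C = (1.290·11.00 + 0.2070·454.0) / 1.497 = 108.2/1.497 = 72.26 mg/L.
Half-life 9.5 h → k = ln 2 / 9.5 = 0.07296 h⁻¹ = 1.751 d⁻¹.
Set 72.26·exp(−k·t) = 11 → t = ln(72.26/11)/k = 92870 s = 25.80 h.
Distance = v·t = 1.2·92870 = 111400 m = 111.4 km.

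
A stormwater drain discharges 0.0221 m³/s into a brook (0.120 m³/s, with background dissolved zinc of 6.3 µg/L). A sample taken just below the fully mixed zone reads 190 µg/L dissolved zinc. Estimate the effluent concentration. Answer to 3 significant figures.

Mass balance: 0.1200·6.300 + 0.02210·Cₑ = 0.1421·190.0
→ Cₑ = (0.1421·190.0 − 0.1200·6.300) / 0.02210 = 1187 µg/L.

1190 µg/L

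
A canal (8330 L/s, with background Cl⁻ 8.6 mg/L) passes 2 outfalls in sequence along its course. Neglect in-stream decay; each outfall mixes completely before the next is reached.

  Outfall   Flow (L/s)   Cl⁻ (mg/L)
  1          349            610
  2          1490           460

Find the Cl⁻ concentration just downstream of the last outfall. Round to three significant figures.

Below outfall 1: Q → 8679 L/s, C = (8330·8.600 + 349.0·610.0)/8679 = 32.78 mg/L.
Below outfall 2: Q → 10170 L/s, C = (8679·32.78 + 1490·460.0)/10170 = 95.38 mg/L.

95.4 mg/L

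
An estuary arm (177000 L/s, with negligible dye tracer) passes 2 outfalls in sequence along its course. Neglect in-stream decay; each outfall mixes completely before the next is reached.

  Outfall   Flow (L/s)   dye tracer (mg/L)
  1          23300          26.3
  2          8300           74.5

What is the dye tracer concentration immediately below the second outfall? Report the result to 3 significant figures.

5.90 mg/L

After outfall 1: Q = 177000 + 23300 = 200300 L/s; C = (177000·0 + 23300·26.30)/200300 = 3.059 mg/L.
After outfall 2: Q = 200300 + 8300 = 208600 L/s; C = (200300·3.059 + 8300·74.50)/208600 = 5.902 mg/L.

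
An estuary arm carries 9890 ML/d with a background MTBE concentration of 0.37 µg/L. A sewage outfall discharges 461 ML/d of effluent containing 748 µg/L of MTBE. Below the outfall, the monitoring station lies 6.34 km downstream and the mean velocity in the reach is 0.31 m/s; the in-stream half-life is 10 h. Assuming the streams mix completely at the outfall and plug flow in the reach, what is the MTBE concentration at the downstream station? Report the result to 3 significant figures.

22.7 µg/L

Mixed concentration C = ΣQC/ΣQ = (9890·0.3700 + 461.0·748.0) / 10350 = 348500/10350 = 33.67 µg/L.
Travel time t = 6.34·1000 / 0.31 = 20450 s = 5.681 h.
Half-life 10 h → k = ln 2 / 10 = 0.06931 h⁻¹ = 1.664 d⁻¹.
Decay over the reach: 33.67·exp(−kt) = 33.67·0.6745 = 22.71 µg/L.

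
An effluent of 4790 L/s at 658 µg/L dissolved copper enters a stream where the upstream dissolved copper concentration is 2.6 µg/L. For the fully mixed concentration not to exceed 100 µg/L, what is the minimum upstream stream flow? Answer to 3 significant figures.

27400 L/s

Set C_mix = 100: (Q·2.600 + 4790·658.0) / (Q + 4790) = 100
→ Q = 4790·(658.0 − 100)/(100 − 2.600) = 27440 L/s.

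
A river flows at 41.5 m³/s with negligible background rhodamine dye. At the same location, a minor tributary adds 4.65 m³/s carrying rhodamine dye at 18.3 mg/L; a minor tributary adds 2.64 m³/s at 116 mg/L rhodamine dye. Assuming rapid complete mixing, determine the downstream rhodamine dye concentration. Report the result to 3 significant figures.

8.02 mg/L

Mass balance: C = (41.50·0 + 4.650·18.30 + 2.640·116.0) / 48.79 = 391.3/48.79 = 8.021 mg/L.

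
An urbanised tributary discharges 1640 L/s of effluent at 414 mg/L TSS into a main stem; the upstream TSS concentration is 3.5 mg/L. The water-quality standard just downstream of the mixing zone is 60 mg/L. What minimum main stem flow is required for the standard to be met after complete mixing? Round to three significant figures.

10300 L/s

Set C_mix = 60: (Q·3.500 + 1640·414.0) / (Q + 1640) = 60
→ Q = 1640·(414.0 − 60)/(60 − 3.500) = 10280 L/s.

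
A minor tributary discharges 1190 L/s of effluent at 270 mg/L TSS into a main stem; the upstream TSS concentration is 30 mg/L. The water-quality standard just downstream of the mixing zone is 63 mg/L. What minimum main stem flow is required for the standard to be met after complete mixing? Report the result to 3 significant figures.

Set C_mix = 63: (Q·30.00 + 1190·270.0) / (Q + 1190) = 63
→ Q = 1190·(270.0 − 63)/(63 − 30.00) = 7465 L/s.

7460 L/s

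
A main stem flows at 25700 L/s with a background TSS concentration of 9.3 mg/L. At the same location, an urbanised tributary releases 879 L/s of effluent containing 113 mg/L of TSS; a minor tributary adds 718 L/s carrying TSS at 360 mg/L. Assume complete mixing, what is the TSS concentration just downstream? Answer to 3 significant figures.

Mixed concentration C = ΣQC/ΣQ = (25700·9.300 + 879.0·113.0 + 718.0·360.0) / 27300 = 596800/27300 = 21.86 mg/L.

21.9 mg/L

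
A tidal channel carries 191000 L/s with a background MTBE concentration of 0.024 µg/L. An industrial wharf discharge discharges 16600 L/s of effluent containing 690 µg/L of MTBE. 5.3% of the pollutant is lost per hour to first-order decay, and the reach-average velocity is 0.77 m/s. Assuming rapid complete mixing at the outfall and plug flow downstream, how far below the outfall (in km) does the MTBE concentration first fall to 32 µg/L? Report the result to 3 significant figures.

27.7 km

After mixing, C = (191000·0.02400 + 16600·690.0) / 207600 = 11460000/207600 = 55.20 µg/L.
5.3%/h lost → k = −ln(1 − 0.053) = 0.05446 h⁻¹.
Set 55.20·exp(−k·t) = 32 → t = ln(55.20/32)/k = 36040 s = 10.01 h.
Distance = v·t = 0.77·36040 = 27750 m = 27.75 km.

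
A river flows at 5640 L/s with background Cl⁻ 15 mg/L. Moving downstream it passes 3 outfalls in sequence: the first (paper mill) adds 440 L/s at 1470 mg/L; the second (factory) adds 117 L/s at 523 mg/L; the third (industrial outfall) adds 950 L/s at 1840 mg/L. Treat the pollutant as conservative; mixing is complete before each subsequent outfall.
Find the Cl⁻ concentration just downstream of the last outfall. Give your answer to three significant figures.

Outfall 1: combined Q = 6080 L/s; C = (5640·15.00 + 440.0·1470)/6080 = 120.3 mg/L.
Outfall 2: combined Q = 6197 L/s; C = (6080·120.3 + 117.0·523.0)/6197 = 127.9 mg/L.
Outfall 3: combined Q = 7147 L/s; C = (6197·127.9 + 950.0·1840)/7147 = 355.5 mg/L.

355 mg/L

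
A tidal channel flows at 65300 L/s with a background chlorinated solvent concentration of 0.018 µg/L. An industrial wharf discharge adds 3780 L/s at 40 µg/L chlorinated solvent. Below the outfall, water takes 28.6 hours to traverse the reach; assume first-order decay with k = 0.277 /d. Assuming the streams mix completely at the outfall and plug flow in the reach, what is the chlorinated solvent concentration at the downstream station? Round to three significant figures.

Flow-weighted average: C = (65300·0.01800 + 3780·40.00) / 69080 = 152400/69080 = 2.206 µg/L.
First-order decay: C = 2.206·exp(−k·t) = 2.206·0.7189 = 1.586 µg/L.

1.59 µg/L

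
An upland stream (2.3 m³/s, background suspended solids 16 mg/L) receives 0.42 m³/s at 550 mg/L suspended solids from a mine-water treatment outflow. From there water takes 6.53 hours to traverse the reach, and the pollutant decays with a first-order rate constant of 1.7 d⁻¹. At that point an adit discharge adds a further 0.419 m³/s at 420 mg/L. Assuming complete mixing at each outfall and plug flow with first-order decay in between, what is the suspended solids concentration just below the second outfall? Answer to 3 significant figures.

Mass balance: C = (2.300·16.00 + 0.4200·550.0) / 2.720 = 267.8/2.720 = 98.46 mg/L; combined flow 2.720 m³/s.
Decay over the reach: 98.46·exp(−kt) = 98.46·0.6297 = 62.00 mg/L.
At the second outfall, C = (2.720·62.00 + 0.4190·420.0) / (2.720 + 0.4190) = 109.8 mg/L.

110 mg/L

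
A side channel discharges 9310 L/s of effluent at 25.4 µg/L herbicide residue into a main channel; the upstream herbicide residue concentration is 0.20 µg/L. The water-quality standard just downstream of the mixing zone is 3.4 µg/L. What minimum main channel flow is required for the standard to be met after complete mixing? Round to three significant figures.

Set C_mix = 3.4: (Q·0.2000 + 9310·25.40) / (Q + 9310) = 3.4
→ Q = 9310·(25.40 − 3.4)/(3.4 − 0.2000) = 64010 L/s.

64000 L/s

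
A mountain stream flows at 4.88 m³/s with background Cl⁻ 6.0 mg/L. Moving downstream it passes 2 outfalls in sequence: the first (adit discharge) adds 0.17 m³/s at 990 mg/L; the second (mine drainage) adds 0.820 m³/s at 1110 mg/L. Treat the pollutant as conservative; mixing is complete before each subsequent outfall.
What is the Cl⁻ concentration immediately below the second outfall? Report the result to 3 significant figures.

Outfall 1: combined Q = 5.050 m³/s; C = (4.880·6.000 + 0.1700·990.0)/5.050 = 39.12 mg/L.
Outfall 2: combined Q = 5.870 m³/s; C = (5.050·39.12 + 0.8200·1110)/5.870 = 188.7 mg/L.

189 mg/L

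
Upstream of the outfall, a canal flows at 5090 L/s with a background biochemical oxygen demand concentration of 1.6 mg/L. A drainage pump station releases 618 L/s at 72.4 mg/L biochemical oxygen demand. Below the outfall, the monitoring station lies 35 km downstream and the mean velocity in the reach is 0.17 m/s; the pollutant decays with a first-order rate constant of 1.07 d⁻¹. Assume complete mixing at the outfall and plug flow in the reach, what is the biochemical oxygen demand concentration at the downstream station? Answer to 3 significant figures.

0.724 mg/L

Flow-weighted average: C = (5090·1.600 + 618.0·72.40) / 5708 = 52890/5708 = 9.265 mg/L.
Travel time t = 35·1000 / 0.17 = 205900 s = 57.19 h.
Decay over the reach: 9.265·exp(−kt) = 9.265·0.07811 = 0.7237 mg/L.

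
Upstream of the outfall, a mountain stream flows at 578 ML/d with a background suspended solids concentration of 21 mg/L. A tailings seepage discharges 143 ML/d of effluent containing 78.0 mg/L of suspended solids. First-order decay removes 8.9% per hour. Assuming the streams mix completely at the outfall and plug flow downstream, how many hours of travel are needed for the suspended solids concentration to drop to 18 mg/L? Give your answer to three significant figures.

Mass balance: C = (578.0·21.00 + 143.0·78.00) / 721.0 = 23290/721.0 = 32.31 mg/L.
8.9%/h lost → k = −ln(1 − 0.089) = 0.09321 h⁻¹.
32.31·exp(−k·t) = 18 → t = ln(32.31/18)/k = 22590 s = 6.274 h.

6.27 h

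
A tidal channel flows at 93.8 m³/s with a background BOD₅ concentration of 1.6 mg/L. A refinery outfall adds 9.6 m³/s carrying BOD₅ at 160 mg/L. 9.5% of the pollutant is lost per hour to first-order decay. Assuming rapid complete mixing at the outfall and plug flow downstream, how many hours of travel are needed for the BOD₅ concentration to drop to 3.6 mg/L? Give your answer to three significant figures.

Mass balance: C = (93.80·1.600 + 9.600·160.0) / 103.4 = 1686/103.4 = 16.31 mg/L.
9.5%/h lost → k = −ln(1 − 0.095) = 0.09982 h⁻¹.
16.31·exp(−k·t) = 3.6 → t = ln(16.31/3.6)/k = 54480 s = 15.13 h.

15.1 h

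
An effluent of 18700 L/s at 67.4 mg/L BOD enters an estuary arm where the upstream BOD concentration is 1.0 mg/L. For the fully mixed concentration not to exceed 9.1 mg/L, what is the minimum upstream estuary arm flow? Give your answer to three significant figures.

Set C_mix = 9.1: (Q·1.000 + 18700·67.40) / (Q + 18700) = 9.1
→ Q = 18700·(67.40 − 9.1)/(9.1 − 1.000) = 134600 L/s.

135000 L/s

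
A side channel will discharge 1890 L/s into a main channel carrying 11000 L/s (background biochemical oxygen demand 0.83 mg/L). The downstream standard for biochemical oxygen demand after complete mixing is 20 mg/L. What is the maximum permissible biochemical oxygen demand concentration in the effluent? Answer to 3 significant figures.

At the limit, (Qr·Cr + Qe·Cₑ)/(Qr + Qe) = 20:
Cₑ = (12890·20 − 11000·0.8300) / 1890 = 131.6 mg/L.

132 mg/L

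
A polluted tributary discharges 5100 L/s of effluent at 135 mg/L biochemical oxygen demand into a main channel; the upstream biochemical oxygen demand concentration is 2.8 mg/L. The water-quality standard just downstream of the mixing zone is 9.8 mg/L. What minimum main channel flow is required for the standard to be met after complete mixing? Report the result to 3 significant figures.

Set C_mix = 9.8: (Q·2.800 + 5100·135.0) / (Q + 5100) = 9.8
→ Q = 5100·(135.0 − 9.8)/(9.8 − 2.800) = 91220 L/s.

91200 L/s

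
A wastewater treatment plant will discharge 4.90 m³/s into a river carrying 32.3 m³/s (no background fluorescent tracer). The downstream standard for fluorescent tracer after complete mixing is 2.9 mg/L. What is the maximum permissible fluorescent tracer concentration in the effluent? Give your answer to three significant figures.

At the limit, (Qr·Cr + Qe·Cₑ)/(Qr + Qe) = 2.9:
Cₑ = (37.20·2.9 − 32.30·0) / 4.900 = 22.02 mg/L.

22.0 mg/L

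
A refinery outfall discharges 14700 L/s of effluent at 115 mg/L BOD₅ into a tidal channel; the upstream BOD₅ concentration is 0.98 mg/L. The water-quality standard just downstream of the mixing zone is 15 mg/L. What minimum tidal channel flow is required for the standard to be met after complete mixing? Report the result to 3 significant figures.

105000 L/s

Set C_mix = 15: (Q·0.9800 + 14700·115.0) / (Q + 14700) = 15
→ Q = 14700·(115.0 − 15)/(15 − 0.9800) = 104900 L/s.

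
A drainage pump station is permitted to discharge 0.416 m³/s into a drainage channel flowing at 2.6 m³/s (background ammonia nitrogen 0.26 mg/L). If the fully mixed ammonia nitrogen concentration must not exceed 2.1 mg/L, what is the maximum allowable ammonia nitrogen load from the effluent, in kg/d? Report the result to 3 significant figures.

Mass balance at the limit: 2.600·0.2600 + 0.4160·Cₑ = 3.016·2.1 → Cₑ = 13.60 mg/L.
Load = 0.4160 m³/s × 13.60 g/m³ × 86 400 s/d = 488.8 kg/d.

489 kg/d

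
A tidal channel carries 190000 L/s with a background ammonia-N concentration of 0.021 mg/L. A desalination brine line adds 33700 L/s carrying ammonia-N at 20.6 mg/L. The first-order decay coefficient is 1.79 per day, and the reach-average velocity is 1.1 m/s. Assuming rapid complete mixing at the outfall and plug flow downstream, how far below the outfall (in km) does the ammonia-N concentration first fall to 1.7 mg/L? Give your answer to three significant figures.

Flow-weighted average: C = (190000·0.02100 + 33700·20.60) / 223700 = 698200/223700 = 3.121 mg/L.
Set 3.121·exp(−k·t) = 1.7 → t = ln(3.121/1.7)/k = 29330 s = 8.146 h.
Distance = v·t = 1.1·29330 = 32260 m = 32.26 km.

32.3 km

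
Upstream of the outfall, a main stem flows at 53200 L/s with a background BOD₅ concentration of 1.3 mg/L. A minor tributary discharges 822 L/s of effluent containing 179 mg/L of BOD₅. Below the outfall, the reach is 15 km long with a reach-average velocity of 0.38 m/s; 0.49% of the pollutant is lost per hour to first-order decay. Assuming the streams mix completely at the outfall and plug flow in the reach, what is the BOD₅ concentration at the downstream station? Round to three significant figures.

Mass balance: C = (53200·1.300 + 822.0·179.0) / 54020 = 216300/54020 = 4.004 mg/L.
Travel time t = 15·1000 / 0.38 = 39470 s = 10.96 h.
0.49%/h lost → k = −ln(1 − 0.0049) = 0.004912 h⁻¹.
After decay, C = 4.004 × e^(−kt) = 4.004 × 0.9476 = 3.794 mg/L.

3.79 mg/L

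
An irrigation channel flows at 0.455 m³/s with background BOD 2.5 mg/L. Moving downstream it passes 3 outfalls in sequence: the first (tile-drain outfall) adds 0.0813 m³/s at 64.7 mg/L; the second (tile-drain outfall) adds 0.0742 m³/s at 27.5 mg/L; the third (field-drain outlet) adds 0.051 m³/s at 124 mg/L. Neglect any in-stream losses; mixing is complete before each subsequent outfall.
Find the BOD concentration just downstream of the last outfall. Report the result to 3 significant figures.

Outfall 1: combined Q = 0.5363 m³/s; C = (0.4550·2.500 + 0.08130·64.70)/0.5363 = 11.93 mg/L.
Outfall 2: combined Q = 0.6105 m³/s; C = (0.5363·11.93 + 0.07420·27.50)/0.6105 = 13.82 mg/L.
Outfall 3: combined Q = 0.6615 m³/s; C = (0.6105·13.82 + 0.05100·124.0)/0.6615 = 22.32 mg/L.

22.3 mg/L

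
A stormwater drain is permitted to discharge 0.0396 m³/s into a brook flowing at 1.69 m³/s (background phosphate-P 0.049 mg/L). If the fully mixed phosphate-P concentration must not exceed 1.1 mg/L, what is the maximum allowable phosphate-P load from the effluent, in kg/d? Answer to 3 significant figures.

Mass balance at the limit: 1.690·0.04900 + 0.03960·Cₑ = 1.730·1.1 → Cₑ = 45.95 mg/L.
Load = 0.03960 m³/s × 45.95 g/m³ × 86 400 s/d = 157.2 kg/d.

157 kg/d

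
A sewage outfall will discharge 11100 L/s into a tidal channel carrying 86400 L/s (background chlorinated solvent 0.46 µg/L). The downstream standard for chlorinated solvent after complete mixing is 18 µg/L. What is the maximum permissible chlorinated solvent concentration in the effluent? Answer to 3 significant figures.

At the limit, (Qr·Cr + Qe·Cₑ)/(Qr + Qe) = 18:
Cₑ = (97500·18 − 86400·0.4600) / 11100 = 154.5 µg/L.

155 µg/L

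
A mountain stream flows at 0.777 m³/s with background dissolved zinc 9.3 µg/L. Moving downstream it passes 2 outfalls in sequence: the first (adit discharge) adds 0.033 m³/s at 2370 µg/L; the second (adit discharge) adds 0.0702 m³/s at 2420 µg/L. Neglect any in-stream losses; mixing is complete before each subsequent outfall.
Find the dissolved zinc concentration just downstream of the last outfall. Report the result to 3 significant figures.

290 µg/L

Below outfall 1: Q → 0.8100 m³/s, C = (0.7770·9.300 + 0.03300·2370)/0.8100 = 105.5 µg/L.
Below outfall 2: Q → 0.8802 m³/s, C = (0.8100·105.5 + 0.07020·2420)/0.8802 = 290.1 µg/L.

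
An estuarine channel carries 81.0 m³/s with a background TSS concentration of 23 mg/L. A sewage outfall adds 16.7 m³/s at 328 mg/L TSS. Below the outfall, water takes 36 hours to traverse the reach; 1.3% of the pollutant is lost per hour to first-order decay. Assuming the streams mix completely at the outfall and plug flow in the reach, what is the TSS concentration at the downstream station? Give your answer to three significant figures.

Flow-weighted average: C = (81.00·23.00 + 16.70·328.0) / 97.70 = 7341/97.70 = 75.13 mg/L.
1.3%/h lost → k = −ln(1 − 0.013) = 0.01309 h⁻¹.
Applying C = C₀e^(−kt): 75.13 × 0.6243 = 46.91 mg/L.

46.9 mg/L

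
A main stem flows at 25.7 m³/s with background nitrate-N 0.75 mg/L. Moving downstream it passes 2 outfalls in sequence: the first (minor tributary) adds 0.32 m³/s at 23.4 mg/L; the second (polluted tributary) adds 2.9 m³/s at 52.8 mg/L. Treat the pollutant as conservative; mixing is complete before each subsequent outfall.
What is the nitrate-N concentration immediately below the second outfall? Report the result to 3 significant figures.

Below outfall 1: Q → 26.02 m³/s, C = (25.70·0.7500 + 0.3200·23.40)/26.02 = 1.029 mg/L.
Below outfall 2: Q → 28.92 m³/s, C = (26.02·1.029 + 2.900·52.80)/28.92 = 6.220 mg/L.

6.22 mg/L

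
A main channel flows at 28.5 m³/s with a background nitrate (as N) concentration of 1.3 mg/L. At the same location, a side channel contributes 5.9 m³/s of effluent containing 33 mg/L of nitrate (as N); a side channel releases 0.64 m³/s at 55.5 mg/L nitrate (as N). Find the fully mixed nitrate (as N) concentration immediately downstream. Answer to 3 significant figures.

7.63 mg/L

Flow-weighted average: C = (28.50·1.300 + 5.900·33.00 + 0.6400·55.50) / 35.04 = 267.3/35.04 = 7.628 mg/L.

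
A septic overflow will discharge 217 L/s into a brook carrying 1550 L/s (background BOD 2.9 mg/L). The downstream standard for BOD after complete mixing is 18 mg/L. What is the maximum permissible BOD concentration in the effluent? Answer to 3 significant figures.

At the limit, (Qr·Cr + Qe·Cₑ)/(Qr + Qe) = 18:
Cₑ = (1767·18 − 1550·2.900) / 217.0 = 125.9 mg/L.

126 mg/L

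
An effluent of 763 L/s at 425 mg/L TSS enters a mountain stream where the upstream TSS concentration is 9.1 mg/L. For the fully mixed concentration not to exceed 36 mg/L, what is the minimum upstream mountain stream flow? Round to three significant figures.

Set C_mix = 36: (Q·9.100 + 763.0·425.0) / (Q + 763.0) = 36
→ Q = 763.0·(425.0 − 36)/(36 − 9.100) = 11030 L/s.

11000 L/s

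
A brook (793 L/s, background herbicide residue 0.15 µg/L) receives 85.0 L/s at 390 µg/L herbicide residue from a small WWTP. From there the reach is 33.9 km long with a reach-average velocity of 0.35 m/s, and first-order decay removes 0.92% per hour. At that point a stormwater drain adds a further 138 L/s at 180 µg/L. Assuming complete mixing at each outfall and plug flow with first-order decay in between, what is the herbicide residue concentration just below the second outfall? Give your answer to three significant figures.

After mixing, C = (793.0·0.1500 + 85.00·390.0) / 878.0 = 33270/878.0 = 37.89 µg/L; combined flow 878.0 L/s.
Travel time t = 33.9·1000 / 0.35 = 96860 s = 26.90 h.
0.92%/h lost → k = −ln(1 − 0.0092) = 0.009243 h⁻¹.
Decay over the reach: 37.89·exp(−kt) = 37.89·0.7798 = 29.55 µg/L.
At the second outfall, C = (878.0·29.55 + 138.0·180.0) / (878.0 + 138.0) = 49.98 µg/L.

50.0 µg/L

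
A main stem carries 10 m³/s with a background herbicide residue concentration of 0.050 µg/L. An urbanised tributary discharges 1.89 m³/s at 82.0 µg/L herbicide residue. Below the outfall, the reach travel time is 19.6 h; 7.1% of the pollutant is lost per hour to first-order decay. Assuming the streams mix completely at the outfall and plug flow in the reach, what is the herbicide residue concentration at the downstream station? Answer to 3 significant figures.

Conservation of mass: C = (10.00·0.05000 + 1.890·82.00) / 11.89 = 155.5/11.89 = 13.08 µg/L.
7.1%/h lost → k = −ln(1 − 0.071) = 0.07365 h⁻¹.
After decay, C = 13.08 × e^(−kt) = 13.08 × 0.2361 = 3.087 µg/L.

3.09 µg/L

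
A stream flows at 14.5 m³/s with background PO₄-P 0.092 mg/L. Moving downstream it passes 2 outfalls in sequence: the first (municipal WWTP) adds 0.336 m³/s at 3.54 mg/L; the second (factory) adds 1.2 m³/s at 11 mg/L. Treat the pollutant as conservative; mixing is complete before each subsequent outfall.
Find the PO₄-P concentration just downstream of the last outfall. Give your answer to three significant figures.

Below outfall 1: Q → 14.84 m³/s, C = (14.50·0.09200 + 0.3360·3.540)/14.84 = 0.1701 mg/L.
Below outfall 2: Q → 16.04 m³/s, C = (14.84·0.1701 + 1.200·11.00)/16.04 = 0.9805 mg/L.

0.981 mg/L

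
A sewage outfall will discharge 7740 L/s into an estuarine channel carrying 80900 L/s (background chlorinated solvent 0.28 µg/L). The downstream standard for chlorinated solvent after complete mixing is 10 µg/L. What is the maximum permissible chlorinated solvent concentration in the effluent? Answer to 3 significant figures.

At the limit, (Qr·Cr + Qe·Cₑ)/(Qr + Qe) = 10:
Cₑ = (88640·10 − 80900·0.2800) / 7740 = 111.6 µg/L.

112 µg/L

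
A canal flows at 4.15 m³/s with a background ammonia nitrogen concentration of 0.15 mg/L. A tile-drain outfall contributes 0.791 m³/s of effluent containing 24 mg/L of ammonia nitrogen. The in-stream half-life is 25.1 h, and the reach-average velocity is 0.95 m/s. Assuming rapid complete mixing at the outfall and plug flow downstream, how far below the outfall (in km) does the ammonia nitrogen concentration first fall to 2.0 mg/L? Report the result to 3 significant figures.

Flow-weighted average: C = (4.150·0.1500 + 0.7910·24.00) / 4.941 = 19.61/4.941 = 3.968 mg/L.
Half-life 25.1 h → k = ln 2 / 25.1 = 0.02762 h⁻¹ = 0.6628 d⁻¹.
Set 3.968·exp(−k·t) = 2.0 → t = ln(3.968/2.0)/k = 89320 s = 24.81 h.
Distance = v·t = 0.95·89320 = 84850 m = 84.85 km.

84.9 km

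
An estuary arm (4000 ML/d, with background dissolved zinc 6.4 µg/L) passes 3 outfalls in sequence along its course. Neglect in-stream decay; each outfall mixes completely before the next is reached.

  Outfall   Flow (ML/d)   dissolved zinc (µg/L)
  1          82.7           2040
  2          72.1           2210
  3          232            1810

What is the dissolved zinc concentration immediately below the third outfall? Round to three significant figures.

Outfall 1: combined Q = 4083 ML/d; C = (4000·6.400 + 82.70·2040)/4083 = 47.59 µg/L.
Outfall 2: combined Q = 4155 ML/d; C = (4083·47.59 + 72.10·2210)/4155 = 85.12 µg/L.
Outfall 3: combined Q = 4387 ML/d; C = (4155·85.12 + 232.0·1810)/4387 = 176.3 µg/L.

176 µg/L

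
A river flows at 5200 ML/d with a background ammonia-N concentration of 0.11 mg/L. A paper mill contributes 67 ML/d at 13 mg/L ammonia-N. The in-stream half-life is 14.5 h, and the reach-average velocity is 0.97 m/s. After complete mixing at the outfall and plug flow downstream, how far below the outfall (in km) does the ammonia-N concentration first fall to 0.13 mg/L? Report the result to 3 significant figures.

54.5 km

Conservation of mass: C = (5200·0.1100 + 67.00·13.00) / 5267 = 1443/5267 = 0.2740 mg/L.
Half-life 14.5 h → k = ln 2 / 14.5 = 0.04780 h⁻¹ = 1.147 d⁻¹.
Set 0.2740·exp(−k·t) = 0.13 → t = ln(0.2740/0.13)/k = 56140 s = 15.59 h.
Distance = v·t = 0.97·56140 = 54460 m = 54.46 km.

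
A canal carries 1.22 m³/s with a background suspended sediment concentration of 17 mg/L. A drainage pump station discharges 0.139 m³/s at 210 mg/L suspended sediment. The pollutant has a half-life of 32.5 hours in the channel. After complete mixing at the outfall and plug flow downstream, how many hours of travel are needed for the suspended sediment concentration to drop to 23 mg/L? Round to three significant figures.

After mixing, C = (1.220·17.00 + 0.1390·210.0) / 1.359 = 49.93/1.359 = 36.74 mg/L.
Half-life 32.5 h → k = ln 2 / 32.5 = 0.02133 h⁻¹ = 0.5119 d⁻¹.
36.74·exp(−k·t) = 23 → t = ln(36.74/23)/k = 79060 s = 21.96 h.

22.0 h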